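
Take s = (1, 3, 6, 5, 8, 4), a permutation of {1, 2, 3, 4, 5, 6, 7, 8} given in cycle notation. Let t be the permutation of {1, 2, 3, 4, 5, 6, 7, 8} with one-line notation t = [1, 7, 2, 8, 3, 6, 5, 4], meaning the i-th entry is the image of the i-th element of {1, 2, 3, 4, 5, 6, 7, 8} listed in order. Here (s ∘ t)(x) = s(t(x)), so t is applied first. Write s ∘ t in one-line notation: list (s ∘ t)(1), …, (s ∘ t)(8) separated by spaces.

3 7 2 4 6 5 8 1

For each element, apply t then s: 1 → 1 → 3; 2 → 7 → 7; 3 → 2 → 2; 4 → 8 → 4; 5 → 3 → 6; 6 → 6 → 5; 7 → 5 → 8; 8 → 4 → 1.
Collecting the images, s ∘ t = [3 7 2 4 6 5 8 1].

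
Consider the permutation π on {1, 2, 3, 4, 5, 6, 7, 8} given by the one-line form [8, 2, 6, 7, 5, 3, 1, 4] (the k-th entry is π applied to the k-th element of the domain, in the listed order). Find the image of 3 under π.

6

3 is element number 3 of the domain, and entry number 3 of the one-line form is 6, so π(3) = 6.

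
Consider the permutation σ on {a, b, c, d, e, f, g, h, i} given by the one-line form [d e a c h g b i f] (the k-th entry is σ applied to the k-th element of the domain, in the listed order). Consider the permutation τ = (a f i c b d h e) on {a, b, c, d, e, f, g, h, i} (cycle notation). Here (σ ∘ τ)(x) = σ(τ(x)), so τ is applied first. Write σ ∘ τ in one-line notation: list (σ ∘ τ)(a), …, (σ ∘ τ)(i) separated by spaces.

g c e i d f b h a

For each element, apply τ then σ: a → f → g; b → d → c; c → b → e; d → h → i; e → a → d; f → i → f; g → g → b; h → e → h; i → c → a.
So σ ∘ τ in one-line form is g c e i d f b h a.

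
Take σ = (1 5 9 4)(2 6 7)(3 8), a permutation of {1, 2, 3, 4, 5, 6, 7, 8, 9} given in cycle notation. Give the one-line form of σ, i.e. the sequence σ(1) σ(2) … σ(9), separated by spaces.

Each element maps to the next entry in its cycle (wrapping to the front): 1↦5, 2↦6, 3↦8, 4↦1, 5↦9, 6↦7, 7↦2, 8↦3, 9↦4.
So the one-line form is 5 6 8 1 9 7 2 3 4.

5 6 8 1 9 7 2 3 4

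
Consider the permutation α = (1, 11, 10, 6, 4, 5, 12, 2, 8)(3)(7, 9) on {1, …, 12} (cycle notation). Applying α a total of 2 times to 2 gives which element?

1

2 lies in the 9-cycle (1, 11, 10, 6, 4, 5, 12, 2, 8).
Stepping 2 places around the cycle: 2 → 8 → 1.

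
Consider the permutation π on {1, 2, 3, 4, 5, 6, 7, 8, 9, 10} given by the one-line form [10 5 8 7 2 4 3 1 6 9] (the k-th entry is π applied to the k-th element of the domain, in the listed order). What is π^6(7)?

6

Tracing 7 → 3 → … returns to 7 after 8 steps, so 7 lies in an 8-cycle (1 10 9 6 4 7 3 8).
Advancing 6 steps from 7: 7 → 3 → 8 → 1 → 10 → 9 → 6.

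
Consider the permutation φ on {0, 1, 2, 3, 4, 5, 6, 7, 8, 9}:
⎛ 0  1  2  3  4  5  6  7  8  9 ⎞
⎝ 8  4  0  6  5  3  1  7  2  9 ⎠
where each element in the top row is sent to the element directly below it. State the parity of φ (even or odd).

even

In disjoint-cycle form the cycle lengths are 5, 3, 1, 1.
A cycle of length ℓ contributes ℓ−1 transpositions, so φ is a product of 4 + 2 = 6 transpositions — even.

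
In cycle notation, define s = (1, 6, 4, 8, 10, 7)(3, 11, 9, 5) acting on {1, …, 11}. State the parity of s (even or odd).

The cycle lengths are 6, 4, 1.
A cycle is odd iff its length is even; s has 2 even-length cycles, so sgn(s) = (−1)^2 and s is even.

even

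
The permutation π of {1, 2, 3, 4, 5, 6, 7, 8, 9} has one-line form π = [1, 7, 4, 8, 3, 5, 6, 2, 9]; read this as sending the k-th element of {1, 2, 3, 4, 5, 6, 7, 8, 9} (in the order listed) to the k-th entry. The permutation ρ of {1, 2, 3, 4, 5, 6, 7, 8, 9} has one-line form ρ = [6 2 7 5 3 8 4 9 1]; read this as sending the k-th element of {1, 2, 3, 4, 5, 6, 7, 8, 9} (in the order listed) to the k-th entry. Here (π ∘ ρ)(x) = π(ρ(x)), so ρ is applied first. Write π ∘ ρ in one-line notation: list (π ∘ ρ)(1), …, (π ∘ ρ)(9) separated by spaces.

5 7 6 3 4 2 8 9 1

(π ∘ ρ)(x) = π(ρ(x)). Computing each image: π(ρ(1)) = π(6) = 5, π(ρ(2)) = π(2) = 7, π(ρ(3)) = π(7) = 6, π(ρ(4)) = π(5) = 3, π(ρ(5)) = π(3) = 4, π(ρ(6)) = π(8) = 2, π(ρ(7)) = π(4) = 8, π(ρ(8)) = π(9) = 9, π(ρ(9)) = π(1) = 1.
Hence π ∘ ρ = [5 7 6 3 4 2 8 9 1].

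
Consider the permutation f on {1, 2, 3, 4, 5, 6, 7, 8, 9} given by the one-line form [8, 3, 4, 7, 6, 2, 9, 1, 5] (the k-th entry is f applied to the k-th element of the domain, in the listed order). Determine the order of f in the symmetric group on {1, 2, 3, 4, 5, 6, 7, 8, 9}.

Decomposing into disjoint cycles gives cycle lengths 7, 2.
Since disjoint cycles commute, ord(f) = lcm(7, 2) = 14.

14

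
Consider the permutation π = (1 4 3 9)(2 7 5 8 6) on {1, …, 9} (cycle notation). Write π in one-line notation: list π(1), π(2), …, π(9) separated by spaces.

4 7 9 3 8 2 5 6 1

Each element maps to the next entry in its cycle (wrapping to the front): 1→4, 2→7, 3→9, 4→3, 5→8, 6→2, 7→5, 8→6, 9→1.
So the one-line form is 4 7 9 3 8 2 5 6 1.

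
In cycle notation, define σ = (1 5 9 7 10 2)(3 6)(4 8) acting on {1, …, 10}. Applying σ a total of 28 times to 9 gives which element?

9 lies in the 6-cycle (1 5 9 7 10 2).
On a 6-cycle, σ^6 is the identity, so σ^28 = σ^4 there (28 ≡ 4 mod 6).
Stepping 4 places around the cycle: 9 → 7 → 10 → 2 → 1.

1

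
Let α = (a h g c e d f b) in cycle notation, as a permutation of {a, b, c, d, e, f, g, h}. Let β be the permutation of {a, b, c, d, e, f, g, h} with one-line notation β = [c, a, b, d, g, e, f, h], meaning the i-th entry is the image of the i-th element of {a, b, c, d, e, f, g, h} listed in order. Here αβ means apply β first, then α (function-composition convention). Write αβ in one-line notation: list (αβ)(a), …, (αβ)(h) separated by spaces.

(αβ)(x) = α(β(x)). Computing each image: α(β(a)) = α(c) = e, α(β(b)) = α(a) = h, α(β(c)) = α(b) = a, α(β(d)) = α(d) = f, α(β(e)) = α(g) = c, α(β(f)) = α(e) = d, α(β(g)) = α(f) = b, α(β(h)) = α(h) = g.
Hence αβ = [e h a f c d b g].

e h a f c d b g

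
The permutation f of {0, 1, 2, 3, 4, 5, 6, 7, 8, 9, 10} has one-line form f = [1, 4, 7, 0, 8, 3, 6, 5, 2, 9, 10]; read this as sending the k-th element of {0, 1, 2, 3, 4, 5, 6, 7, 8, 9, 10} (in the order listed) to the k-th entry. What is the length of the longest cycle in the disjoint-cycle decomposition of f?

8

Decomposing into disjoint cycles gives (0, 1, 4, 8, 2, 7, 5, 3); the longest has length 8.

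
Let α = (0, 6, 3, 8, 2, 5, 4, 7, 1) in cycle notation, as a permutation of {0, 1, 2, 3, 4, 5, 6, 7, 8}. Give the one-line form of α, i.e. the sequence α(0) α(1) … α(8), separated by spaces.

Image by image: 0↦6, 1↦0, 2↦5, 3↦8, 4↦7, 5↦4, 6↦3, 7↦1, 8↦2.
So the one-line form is 6 0 5 8 7 4 3 1 2.

6 0 5 8 7 4 3 1 2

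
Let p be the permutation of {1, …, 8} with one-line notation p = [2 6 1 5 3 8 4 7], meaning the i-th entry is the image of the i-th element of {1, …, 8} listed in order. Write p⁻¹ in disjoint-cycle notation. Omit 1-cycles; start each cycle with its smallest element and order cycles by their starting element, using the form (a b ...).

(1 3 5 4 7 8 6 2)

The cycle decomposition of p is (1 2 6 8 7 4 5 3).
Reversing each cycle (and rotating so the smallest element leads) gives p⁻¹ = (1 3 5 4 7 8 6 2).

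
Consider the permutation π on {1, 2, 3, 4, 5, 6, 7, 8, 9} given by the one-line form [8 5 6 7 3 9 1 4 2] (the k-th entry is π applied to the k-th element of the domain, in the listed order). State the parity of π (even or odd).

In disjoint-cycle form the cycle lengths are 5, 4.
A cycle is odd iff its length is even; π has 1 even-length cycle, so sgn(π) = (−1)^1 and π is odd.

odd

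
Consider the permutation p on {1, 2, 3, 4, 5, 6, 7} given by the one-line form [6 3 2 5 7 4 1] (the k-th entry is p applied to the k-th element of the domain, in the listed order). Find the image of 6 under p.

6 is element number 6 of the domain, and entry number 6 of the one-line form is 4, so p(6) = 4.

4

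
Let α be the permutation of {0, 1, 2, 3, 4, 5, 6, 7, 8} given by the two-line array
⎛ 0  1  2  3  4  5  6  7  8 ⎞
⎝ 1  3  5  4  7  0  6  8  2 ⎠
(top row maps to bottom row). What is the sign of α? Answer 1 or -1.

-1

In disjoint-cycle form the cycle lengths are 8, 1.
A cycle is odd iff its length is even; α has 1 even-length cycle, so sgn(α) = (−1)^1 and α is odd.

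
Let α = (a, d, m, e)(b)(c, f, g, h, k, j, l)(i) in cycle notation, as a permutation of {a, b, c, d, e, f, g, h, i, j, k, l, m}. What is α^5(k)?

k lies in the 7-cycle (c, f, g, h, k, j, l).
Advancing 5 steps from k: k → j → l → c → f → g.

g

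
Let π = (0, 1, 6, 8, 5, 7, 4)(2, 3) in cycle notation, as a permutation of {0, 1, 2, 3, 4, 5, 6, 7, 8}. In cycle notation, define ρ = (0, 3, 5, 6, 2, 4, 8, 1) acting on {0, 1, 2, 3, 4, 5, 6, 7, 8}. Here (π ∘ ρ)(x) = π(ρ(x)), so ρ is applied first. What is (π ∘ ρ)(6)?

(π ∘ ρ)(6) = π(ρ(6)). ρ(6) = 2, then π(2) = 3. So (π ∘ ρ)(6) = 3.

3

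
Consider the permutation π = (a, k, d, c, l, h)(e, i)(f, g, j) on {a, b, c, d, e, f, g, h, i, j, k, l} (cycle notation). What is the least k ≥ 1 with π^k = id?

6

The disjoint cycles have lengths 6, 3, 2, 1.
Since disjoint cycles commute, ord(π) = lcm(6, 3, 2) = 6.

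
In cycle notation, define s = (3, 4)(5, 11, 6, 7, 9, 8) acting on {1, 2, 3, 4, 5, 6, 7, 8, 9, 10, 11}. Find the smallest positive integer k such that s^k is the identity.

6

The cycle type of s is (6, 2, 1, 1, 1).
The order is lcm(6, 2) = 6.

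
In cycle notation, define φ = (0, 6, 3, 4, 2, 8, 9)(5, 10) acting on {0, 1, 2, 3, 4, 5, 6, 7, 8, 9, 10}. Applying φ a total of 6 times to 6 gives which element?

6 lies in the 7-cycle (0, 6, 3, 4, 2, 8, 9).
Stepping 6 places around the cycle: 6 → 3 → 4 → 2 → 8 → 9 → 0.

0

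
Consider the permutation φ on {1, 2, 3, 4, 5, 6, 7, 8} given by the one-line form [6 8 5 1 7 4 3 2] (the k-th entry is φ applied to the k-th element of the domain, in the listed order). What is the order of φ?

6

Writing φ as disjoint cycles, the cycle lengths are 3, 3, 2.
The order is lcm(3, 3, 2) = 6.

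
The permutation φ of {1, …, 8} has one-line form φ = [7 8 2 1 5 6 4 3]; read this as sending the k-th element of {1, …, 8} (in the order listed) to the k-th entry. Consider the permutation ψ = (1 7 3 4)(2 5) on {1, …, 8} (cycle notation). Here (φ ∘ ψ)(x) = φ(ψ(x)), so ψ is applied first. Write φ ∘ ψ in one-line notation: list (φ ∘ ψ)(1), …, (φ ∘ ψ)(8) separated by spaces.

Chase each element through ψ then φ: 1 → 7 → 4; 2 → 5 → 5; 3 → 4 → 1; 4 → 1 → 7; 5 → 2 → 8; 6 → 6 → 6; 7 → 3 → 2; 8 → 8 → 3.
Collecting the images, φ ∘ ψ = [4 5 1 7 8 6 2 3].

4 5 1 7 8 6 2 3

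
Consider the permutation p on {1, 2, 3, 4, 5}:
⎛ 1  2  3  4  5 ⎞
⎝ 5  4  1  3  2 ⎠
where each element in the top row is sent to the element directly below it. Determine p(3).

The entry below 3 in the array is 1, so p(3) = 1.

1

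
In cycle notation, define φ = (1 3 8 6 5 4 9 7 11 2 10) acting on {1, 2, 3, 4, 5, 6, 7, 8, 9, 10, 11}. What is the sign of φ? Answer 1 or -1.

1

The cycle lengths are 11.
A cycle of length ℓ contributes ℓ−1 transpositions, so φ is a product of 10 transpositions — even.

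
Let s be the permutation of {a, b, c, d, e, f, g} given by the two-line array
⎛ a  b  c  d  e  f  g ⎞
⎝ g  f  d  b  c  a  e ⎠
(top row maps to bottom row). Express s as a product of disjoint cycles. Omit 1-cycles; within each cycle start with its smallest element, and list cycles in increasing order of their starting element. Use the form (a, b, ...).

From a: a → g → e → c → d → b → f → a, closing the cycle (a, g, e, c, d, b, f).
Continuing from each remaining unvisited element yields (a, g, e, c, d, b, f).

(a, g, e, c, d, b, f)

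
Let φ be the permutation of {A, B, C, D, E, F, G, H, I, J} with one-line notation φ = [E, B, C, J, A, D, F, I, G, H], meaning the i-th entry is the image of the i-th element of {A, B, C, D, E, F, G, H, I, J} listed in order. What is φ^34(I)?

Tracing I → G → … returns to I after 6 steps, so I lies in a 6-cycle (D J H I G F).
Powers repeat with period 6 on this cycle, and 34 mod 6 = 4, so φ^34(I) = φ^4(I).
Advancing 4 steps from I: I → G → F → D → J.

J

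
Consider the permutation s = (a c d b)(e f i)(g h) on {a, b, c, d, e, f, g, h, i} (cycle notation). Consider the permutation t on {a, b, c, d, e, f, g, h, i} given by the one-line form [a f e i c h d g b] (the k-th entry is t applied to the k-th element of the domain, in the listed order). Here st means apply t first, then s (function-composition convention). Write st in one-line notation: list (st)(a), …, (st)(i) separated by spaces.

c i f e d g b h a

For each element, apply t then s: a → a → c; b → f → i; c → e → f; d → i → e; e → c → d; f → h → g; g → d → b; h → g → h; i → b → a.
Collecting the images, st = [c i f e d g b h a].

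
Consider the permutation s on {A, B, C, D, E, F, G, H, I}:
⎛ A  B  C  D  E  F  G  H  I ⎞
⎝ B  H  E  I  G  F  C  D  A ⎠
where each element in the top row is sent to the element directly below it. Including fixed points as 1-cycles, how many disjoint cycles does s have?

The cycle decomposition is (A B H D I)(C E G)(F), which has 3 cycles (counting 1-cycles).

3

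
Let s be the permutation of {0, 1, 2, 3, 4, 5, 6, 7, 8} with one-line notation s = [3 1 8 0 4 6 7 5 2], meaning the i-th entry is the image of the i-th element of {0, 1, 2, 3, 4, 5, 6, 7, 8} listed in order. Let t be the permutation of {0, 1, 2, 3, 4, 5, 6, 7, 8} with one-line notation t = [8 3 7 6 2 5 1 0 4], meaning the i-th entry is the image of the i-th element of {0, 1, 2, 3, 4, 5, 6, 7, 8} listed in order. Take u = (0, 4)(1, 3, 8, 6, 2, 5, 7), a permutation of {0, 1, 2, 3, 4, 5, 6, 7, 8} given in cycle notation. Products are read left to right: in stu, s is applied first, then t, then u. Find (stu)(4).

5

Chase 4: s(4) = 4; t(4) = 2; u(2) = 5. Hence (stu)(4) = 5.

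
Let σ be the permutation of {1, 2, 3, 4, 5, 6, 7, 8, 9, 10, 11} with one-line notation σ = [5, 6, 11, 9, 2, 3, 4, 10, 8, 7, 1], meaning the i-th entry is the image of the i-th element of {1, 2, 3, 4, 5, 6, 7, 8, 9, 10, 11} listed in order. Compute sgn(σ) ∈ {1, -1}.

-1

In disjoint-cycle form the cycle lengths are 6, 5.
A cycle is odd iff its length is even; σ has 1 even-length cycle, so sgn(σ) = (−1)^1 and σ is odd.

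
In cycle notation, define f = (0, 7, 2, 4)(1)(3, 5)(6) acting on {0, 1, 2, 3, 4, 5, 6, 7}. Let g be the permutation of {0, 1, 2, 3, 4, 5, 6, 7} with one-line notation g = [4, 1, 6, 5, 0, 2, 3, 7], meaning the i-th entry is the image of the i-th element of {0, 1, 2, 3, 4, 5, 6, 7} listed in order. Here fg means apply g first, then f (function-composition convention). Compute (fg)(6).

5

g(6) = 3, then f(3) = 5; composing gives (fg)(6) = 5.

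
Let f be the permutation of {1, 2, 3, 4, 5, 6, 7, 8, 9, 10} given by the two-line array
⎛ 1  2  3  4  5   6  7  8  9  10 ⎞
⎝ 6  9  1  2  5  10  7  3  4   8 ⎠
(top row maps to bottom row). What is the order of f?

The disjoint-cycle form of f has cycle lengths 5, 3, 1, 1.
The order of f is the least common multiple of its cycle lengths: lcm(5, 3) = 15.

15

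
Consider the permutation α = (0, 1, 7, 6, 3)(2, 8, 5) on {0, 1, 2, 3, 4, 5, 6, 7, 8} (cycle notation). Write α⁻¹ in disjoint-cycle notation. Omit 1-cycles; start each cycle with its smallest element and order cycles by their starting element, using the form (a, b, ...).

(0, 3, 6, 7, 1)(2, 5, 8)

The inverse reverses each cycle.
After reversing and putting each cycle's least element first, α⁻¹ = (0, 3, 6, 7, 1)(2, 5, 8).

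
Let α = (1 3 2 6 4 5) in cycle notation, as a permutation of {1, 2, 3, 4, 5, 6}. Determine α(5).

Within (1 3 2 6 4 5), 5 ↦ 1.

1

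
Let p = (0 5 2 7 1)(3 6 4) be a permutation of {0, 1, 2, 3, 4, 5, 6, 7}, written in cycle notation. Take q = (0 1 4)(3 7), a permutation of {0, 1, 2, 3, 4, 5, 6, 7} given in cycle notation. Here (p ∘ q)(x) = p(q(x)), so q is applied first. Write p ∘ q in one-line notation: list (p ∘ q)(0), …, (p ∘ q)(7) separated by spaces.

0 3 7 1 5 2 4 6

(p ∘ q)(x) = p(q(x)). Computing each image: p(q(0)) = p(1) = 0, p(q(1)) = p(4) = 3, p(q(2)) = p(2) = 7, p(q(3)) = p(7) = 1, p(q(4)) = p(0) = 5, p(q(5)) = p(5) = 2, p(q(6)) = p(6) = 4, p(q(7)) = p(3) = 6.
Hence p ∘ q = [0 3 7 1 5 2 4 6].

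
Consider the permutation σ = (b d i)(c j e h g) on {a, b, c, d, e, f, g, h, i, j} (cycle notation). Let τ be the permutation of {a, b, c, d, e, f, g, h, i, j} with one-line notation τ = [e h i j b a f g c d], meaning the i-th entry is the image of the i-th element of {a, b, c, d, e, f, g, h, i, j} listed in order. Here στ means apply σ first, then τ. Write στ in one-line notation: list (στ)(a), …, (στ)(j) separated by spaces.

Chase each element through σ then τ: a → a → e; b → d → j; c → j → d; d → i → c; e → h → g; f → f → a; g → c → i; h → g → f; i → b → h; j → e → b.
So στ in one-line form is e j d c g a i f h b.

e j d c g a i f h b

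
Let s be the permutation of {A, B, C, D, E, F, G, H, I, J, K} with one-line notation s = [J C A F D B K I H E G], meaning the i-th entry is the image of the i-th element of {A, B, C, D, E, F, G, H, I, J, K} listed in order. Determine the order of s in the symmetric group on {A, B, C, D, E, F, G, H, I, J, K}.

14

The disjoint-cycle form of s has cycle lengths 7, 2, 2.
Since disjoint cycles commute, ord(s) = lcm(7, 2, 2) = 14.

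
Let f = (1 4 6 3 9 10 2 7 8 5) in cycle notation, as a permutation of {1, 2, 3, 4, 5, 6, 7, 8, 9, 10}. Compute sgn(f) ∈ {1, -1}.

-1

The cycle lengths are 10.
A cycle of length ℓ contributes ℓ−1 transpositions, so f is a product of 9 transpositions — odd.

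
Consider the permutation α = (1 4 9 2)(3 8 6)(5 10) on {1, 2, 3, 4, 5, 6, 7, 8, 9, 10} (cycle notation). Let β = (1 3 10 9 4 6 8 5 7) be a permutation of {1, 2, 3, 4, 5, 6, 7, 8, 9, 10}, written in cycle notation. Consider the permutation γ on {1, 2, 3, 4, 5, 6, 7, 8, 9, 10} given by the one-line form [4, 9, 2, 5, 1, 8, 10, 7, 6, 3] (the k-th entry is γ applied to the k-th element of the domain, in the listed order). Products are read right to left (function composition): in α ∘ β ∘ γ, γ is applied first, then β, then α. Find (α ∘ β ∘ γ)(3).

Apply the permutations in order: γ(3) = 2, then β(2) = 2, then α(2) = 1. So (α ∘ β ∘ γ)(3) = 1.

1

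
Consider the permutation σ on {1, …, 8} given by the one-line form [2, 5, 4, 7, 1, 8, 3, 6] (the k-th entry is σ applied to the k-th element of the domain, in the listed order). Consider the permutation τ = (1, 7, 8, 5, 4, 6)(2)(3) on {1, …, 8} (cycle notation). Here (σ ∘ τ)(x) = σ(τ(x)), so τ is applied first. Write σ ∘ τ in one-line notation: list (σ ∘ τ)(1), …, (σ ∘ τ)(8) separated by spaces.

(σ ∘ τ)(x) = σ(τ(x)). Computing each image: σ(τ(1)) = σ(7) = 3, σ(τ(2)) = σ(2) = 5, σ(τ(3)) = σ(3) = 4, σ(τ(4)) = σ(6) = 8, σ(τ(5)) = σ(4) = 7, σ(τ(6)) = σ(1) = 2, σ(τ(7)) = σ(8) = 6, σ(τ(8)) = σ(5) = 1.
Hence σ ∘ τ = [3 5 4 8 7 2 6 1].

3 5 4 8 7 2 6 1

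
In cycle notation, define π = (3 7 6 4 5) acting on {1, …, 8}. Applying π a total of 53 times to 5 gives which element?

5 lies in the 5-cycle (3 7 6 4 5).
Powers repeat with period 5 on this cycle, and 53 mod 5 = 3, so π^53(5) = π^3(5).
Advancing 3 steps from 5: 5 → 3 → 7 → 6.

6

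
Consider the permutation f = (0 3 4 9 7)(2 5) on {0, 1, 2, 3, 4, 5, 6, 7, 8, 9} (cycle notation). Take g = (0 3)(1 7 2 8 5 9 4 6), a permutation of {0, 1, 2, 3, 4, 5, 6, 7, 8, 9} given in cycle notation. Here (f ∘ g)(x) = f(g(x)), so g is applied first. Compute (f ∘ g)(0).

(f ∘ g)(0) = f(g(0)). g(0) = 3, then f(3) = 4. So (f ∘ g)(0) = 4.

4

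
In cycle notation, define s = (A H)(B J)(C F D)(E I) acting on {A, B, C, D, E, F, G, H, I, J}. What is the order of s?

6

The disjoint cycles have lengths 3, 2, 2, 2, 1.
Since disjoint cycles commute, ord(s) = lcm(3, 2, 2, 2) = 6.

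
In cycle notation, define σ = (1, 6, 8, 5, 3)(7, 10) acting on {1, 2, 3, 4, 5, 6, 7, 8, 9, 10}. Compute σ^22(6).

5

6 lies in the 5-cycle (1, 6, 8, 5, 3).
On a 5-cycle, σ^5 is the identity, so σ^22 = σ^2 there (22 ≡ 2 mod 5).
Stepping 2 places around the cycle: 6 → 8 → 5.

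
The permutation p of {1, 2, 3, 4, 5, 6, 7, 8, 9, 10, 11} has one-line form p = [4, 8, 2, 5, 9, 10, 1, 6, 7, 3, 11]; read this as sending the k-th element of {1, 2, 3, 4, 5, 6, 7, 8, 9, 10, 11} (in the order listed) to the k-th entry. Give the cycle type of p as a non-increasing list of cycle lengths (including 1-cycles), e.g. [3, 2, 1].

[5, 5, 1]

The disjoint cycles are (1 4 5 9 7)(2 8 6 10 3)(11), with lengths 5, 5, 1 in non-increasing order.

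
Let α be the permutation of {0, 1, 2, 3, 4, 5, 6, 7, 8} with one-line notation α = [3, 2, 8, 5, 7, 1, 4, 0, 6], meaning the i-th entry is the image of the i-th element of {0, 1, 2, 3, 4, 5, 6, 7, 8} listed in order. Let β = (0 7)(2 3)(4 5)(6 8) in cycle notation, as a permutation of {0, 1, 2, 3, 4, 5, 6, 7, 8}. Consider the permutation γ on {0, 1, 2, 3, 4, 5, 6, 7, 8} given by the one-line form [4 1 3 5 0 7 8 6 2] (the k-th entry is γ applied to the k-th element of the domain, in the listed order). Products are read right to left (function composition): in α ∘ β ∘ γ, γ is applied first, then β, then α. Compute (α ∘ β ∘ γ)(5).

(α ∘ β ∘ γ)(5) = α(β(γ(5))). γ(5) = 7, then β(7) = 0, then α(0) = 3, so the result is 3.

3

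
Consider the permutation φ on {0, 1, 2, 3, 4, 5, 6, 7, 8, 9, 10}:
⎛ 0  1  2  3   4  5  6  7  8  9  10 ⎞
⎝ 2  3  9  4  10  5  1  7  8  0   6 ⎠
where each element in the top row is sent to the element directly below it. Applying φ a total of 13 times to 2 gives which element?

Tracing 2 → 9 → … returns to 2 after 3 steps, so 2 lies in a 3-cycle (0 2 9).
Powers repeat with period 3 on this cycle, and 13 mod 3 = 1, so φ^13(2) = φ^1(2).
Stepping 1 place around the cycle: 2 → 9.

9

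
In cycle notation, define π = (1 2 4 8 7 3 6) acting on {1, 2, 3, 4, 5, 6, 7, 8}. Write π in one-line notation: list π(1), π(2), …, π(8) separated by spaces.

2 4 6 8 5 1 3 7

Reading each image from the cycles: 1↦2, 2↦4, 3↦6, 4↦8, 5↦5, 6↦1, 7↦3, 8↦7.
Listing these in domain order gives 2 4 6 8 5 1 3 7.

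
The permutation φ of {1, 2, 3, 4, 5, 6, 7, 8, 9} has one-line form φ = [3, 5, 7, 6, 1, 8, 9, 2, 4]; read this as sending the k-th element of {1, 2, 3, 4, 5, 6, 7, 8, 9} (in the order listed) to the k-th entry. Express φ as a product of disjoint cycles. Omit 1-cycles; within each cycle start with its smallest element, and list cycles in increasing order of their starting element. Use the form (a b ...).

(1 3 7 9 4 6 8 2 5)

From 1: 1 → 3 → 7 → 9 → 4 → 6 → 8 → 2 → 5 → 1, closing the cycle (1 3 7 9 4 6 8 2 5).
Repeating from the next unused element and collecting all non-trivial cycles gives (1 3 7 9 4 6 8 2 5).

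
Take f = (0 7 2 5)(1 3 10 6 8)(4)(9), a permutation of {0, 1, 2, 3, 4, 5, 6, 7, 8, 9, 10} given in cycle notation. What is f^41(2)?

5

2 lies in the 4-cycle (0 7 2 5).
Since the cycle has length 4, f^41 acts on it the same as f^1 (41 mod 4 = 1).
Advancing 1 step from 2: 2 → 5.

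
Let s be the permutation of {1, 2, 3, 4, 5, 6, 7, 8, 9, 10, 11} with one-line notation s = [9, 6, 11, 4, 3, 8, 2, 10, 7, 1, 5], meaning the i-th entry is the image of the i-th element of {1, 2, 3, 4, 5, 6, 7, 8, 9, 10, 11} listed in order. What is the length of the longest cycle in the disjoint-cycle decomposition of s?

7

Decomposing into disjoint cycles gives (1, 9, 7, 2, 6, 8, 10)(3, 11, 5); the longest has length 7.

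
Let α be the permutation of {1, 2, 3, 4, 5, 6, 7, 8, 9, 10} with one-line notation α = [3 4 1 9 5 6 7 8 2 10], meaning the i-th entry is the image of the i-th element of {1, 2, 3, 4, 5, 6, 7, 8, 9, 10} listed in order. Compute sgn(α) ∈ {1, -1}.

-1

In disjoint-cycle form the cycle lengths are 3, 2, 1, 1, 1, 1, 1.
A cycle of length ℓ contributes ℓ−1 transpositions, so α is a product of 2 + 1 = 3 transpositions — odd.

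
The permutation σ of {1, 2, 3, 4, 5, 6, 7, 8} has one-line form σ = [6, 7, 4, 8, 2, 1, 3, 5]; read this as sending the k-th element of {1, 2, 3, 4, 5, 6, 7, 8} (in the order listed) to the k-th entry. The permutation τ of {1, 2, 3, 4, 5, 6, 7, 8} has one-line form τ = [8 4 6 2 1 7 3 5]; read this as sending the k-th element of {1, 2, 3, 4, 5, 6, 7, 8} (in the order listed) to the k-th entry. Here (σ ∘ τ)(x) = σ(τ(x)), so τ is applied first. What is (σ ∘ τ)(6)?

3

τ(6) = 7, then σ(7) = 3; composing gives (σ ∘ τ)(6) = 3.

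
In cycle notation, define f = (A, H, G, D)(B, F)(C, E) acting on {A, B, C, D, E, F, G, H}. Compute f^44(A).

A

A lies in the 4-cycle (A, H, G, D).
On a 4-cycle, f^4 is the identity, so f^44 = f^0 there (44 ≡ 0 mod 4).
So f^44(A) = A.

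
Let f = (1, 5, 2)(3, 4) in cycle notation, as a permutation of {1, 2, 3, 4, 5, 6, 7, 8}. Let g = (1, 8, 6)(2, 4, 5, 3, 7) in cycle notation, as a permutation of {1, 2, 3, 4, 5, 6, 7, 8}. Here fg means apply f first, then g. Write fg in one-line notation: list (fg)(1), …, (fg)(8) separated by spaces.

(fg)(x) = g(f(x)). Computing each image: g(f(1)) = g(5) = 3, g(f(2)) = g(1) = 8, g(f(3)) = g(4) = 5, g(f(4)) = g(3) = 7, g(f(5)) = g(2) = 4, g(f(6)) = g(6) = 1, g(f(7)) = g(7) = 2, g(f(8)) = g(8) = 6.
Hence fg = [3 8 5 7 4 1 2 6].

3 8 5 7 4 1 2 6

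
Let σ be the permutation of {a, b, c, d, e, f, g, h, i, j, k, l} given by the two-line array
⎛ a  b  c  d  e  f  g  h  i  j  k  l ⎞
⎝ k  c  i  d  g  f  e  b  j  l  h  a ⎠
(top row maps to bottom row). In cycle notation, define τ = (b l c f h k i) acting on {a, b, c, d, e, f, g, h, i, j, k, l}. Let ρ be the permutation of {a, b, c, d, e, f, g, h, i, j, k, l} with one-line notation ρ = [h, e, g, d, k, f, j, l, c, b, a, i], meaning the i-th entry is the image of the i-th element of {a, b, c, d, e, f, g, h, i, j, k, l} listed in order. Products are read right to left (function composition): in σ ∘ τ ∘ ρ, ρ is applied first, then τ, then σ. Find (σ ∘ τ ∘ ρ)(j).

a

Apply the permutations in order: ρ(j) = b, then τ(b) = l, then σ(l) = a. So (σ ∘ τ ∘ ρ)(j) = a.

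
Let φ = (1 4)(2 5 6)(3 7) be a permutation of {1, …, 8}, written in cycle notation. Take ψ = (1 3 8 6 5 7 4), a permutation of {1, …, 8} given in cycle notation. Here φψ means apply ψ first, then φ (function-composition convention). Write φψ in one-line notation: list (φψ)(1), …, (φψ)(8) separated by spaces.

Chase each element through ψ then φ: 1 → 3 → 7; 2 → 2 → 5; 3 → 8 → 8; 4 → 1 → 4; 5 → 7 → 3; 6 → 5 → 6; 7 → 4 → 1; 8 → 6 → 2.
So φψ in one-line form is 7 5 8 4 3 6 1 2.

7 5 8 4 3 6 1 2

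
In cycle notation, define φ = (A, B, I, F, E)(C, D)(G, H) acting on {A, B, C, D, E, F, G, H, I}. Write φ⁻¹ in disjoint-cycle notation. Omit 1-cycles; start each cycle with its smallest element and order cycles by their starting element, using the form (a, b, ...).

(A, E, F, I, B)(C, D)(G, H)

Inverting a permutation written in cycle notation just reverses the order within every cycle.
Reversing each cycle of φ and rotating so the smallest element leads gives (A, E, F, I, B)(C, D)(G, H).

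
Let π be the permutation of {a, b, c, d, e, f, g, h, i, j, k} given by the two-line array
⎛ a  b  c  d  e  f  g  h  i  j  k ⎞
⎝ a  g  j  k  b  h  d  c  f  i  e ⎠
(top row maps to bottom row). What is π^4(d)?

Tracing d → k → … returns to d after 5 steps, so d lies in a 5-cycle (b, g, d, k, e).
Stepping 4 places around the cycle: d → k → e → b → g.

g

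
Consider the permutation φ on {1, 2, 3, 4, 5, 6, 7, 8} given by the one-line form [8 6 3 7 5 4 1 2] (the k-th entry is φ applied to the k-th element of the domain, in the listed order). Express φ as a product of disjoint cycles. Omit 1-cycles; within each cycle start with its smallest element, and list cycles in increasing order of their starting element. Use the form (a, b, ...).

(1, 8, 2, 6, 4, 7)

Iterating φ from 1 gives 1 → 8 → 2 → 6 → 4 → 7 → 1; that is the 6-cycle (1, 8, 2, 6, 4, 7).
Continuing from each remaining unvisited element yields (1, 8, 2, 6, 4, 7).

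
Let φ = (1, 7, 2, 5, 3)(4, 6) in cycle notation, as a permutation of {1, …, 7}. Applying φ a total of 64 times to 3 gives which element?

3 lies in the 5-cycle (1, 7, 2, 5, 3).
Powers repeat with period 5 on this cycle, and 64 mod 5 = 4, so φ^64(3) = φ^4(3).
Advancing 4 steps from 3: 3 → 1 → 7 → 2 → 5.

5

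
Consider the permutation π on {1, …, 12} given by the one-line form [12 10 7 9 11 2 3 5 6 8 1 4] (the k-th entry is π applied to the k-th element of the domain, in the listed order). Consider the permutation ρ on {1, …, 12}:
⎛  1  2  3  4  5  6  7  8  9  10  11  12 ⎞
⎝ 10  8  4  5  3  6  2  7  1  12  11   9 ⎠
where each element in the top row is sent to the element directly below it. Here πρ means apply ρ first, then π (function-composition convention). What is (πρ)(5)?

7

ρ(5) = 3, then π(3) = 7; composing gives (πρ)(5) = 7.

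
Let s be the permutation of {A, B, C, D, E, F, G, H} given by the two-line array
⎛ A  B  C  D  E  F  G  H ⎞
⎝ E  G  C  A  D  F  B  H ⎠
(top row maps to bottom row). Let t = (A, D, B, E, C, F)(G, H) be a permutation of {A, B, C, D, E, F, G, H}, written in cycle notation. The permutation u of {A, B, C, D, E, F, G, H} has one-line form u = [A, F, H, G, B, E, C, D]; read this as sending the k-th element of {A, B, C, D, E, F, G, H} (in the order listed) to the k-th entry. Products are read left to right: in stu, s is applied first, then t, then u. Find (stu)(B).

(stu)(B) = u(t(s(B))). s(B) = G, then t(G) = H, then u(H) = D, so the result is D.

D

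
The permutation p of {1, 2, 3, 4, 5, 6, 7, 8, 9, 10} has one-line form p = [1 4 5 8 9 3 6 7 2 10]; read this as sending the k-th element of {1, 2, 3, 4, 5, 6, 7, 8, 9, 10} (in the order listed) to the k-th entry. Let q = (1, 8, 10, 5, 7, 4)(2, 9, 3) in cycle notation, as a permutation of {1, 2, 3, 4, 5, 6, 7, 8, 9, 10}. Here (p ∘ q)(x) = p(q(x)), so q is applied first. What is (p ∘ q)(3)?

First apply q: q(3) = 2, then p(2) = 4. Thus (p ∘ q)(3) = 4.

4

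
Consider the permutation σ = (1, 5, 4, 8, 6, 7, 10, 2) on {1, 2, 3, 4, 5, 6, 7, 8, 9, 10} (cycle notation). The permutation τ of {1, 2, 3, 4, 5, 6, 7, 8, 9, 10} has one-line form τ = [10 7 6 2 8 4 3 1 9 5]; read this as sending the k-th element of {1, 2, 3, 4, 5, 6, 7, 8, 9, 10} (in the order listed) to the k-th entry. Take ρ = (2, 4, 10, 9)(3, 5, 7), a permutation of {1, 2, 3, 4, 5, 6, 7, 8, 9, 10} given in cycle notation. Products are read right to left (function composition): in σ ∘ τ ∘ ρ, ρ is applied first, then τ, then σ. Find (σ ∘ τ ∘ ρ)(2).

Chase 2: ρ(2) = 4; τ(4) = 2; σ(2) = 1. Hence (σ ∘ τ ∘ ρ)(2) = 1.

1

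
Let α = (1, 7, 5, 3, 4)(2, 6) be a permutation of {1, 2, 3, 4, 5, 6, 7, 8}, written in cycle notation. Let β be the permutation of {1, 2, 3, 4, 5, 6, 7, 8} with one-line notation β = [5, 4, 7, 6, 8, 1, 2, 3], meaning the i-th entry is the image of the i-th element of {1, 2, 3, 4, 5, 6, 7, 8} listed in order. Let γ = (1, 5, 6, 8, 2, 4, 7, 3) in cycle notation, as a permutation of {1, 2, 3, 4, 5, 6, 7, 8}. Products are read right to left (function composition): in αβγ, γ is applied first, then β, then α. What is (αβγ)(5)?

Chase 5: γ(5) = 6; β(6) = 1; α(1) = 7. Hence (αβγ)(5) = 7.

7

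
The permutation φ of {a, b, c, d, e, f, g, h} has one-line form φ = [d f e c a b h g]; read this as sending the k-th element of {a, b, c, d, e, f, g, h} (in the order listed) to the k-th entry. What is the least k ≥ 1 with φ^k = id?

4

Writing φ as disjoint cycles, the cycle lengths are 4, 2, 2.
The order of φ is the least common multiple of its cycle lengths: lcm(4, 2, 2) = 4.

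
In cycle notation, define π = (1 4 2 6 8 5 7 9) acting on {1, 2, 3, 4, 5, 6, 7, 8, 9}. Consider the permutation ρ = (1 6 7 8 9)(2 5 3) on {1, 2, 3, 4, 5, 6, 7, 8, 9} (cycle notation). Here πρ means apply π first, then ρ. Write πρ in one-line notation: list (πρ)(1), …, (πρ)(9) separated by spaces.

For each element, apply π then ρ: 1 → 4 → 4; 2 → 6 → 7; 3 → 3 → 2; 4 → 2 → 5; 5 → 7 → 8; 6 → 8 → 9; 7 → 9 → 1; 8 → 5 → 3; 9 → 1 → 6.
So πρ in one-line form is 4 7 2 5 8 9 1 3 6.

4 7 2 5 8 9 1 3 6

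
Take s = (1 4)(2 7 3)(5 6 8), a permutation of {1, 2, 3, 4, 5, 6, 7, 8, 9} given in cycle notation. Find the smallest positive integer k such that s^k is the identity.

6

The disjoint cycles have lengths 3, 3, 2, 1.
The order of s is the least common multiple of its cycle lengths: lcm(3, 3, 2) = 6.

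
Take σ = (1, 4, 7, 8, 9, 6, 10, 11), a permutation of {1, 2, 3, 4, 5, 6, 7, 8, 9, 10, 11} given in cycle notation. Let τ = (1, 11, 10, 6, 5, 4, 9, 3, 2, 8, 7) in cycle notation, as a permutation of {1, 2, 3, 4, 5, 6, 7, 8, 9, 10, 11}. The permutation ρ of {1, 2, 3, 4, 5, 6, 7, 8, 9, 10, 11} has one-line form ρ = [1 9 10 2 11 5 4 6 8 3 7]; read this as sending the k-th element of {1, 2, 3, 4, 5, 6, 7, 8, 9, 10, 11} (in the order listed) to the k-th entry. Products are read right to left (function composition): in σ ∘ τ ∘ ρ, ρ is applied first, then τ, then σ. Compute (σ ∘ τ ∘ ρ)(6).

(σ ∘ τ ∘ ρ)(6) = σ(τ(ρ(6))). ρ(6) = 5, then τ(5) = 4, then σ(4) = 7, so the result is 7.

7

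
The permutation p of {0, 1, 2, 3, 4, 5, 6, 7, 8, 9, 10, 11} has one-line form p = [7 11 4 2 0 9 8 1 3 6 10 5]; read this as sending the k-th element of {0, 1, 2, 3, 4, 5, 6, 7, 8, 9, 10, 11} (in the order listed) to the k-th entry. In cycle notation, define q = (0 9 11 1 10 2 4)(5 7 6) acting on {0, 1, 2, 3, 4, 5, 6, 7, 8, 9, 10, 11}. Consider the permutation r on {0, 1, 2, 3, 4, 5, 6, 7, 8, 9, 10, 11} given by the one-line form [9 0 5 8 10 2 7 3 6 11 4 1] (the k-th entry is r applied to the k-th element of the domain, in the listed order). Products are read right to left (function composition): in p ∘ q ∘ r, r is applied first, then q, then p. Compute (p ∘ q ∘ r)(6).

8

Chase 6: r(6) = 7; q(7) = 6; p(6) = 8. Hence (p ∘ q ∘ r)(6) = 8.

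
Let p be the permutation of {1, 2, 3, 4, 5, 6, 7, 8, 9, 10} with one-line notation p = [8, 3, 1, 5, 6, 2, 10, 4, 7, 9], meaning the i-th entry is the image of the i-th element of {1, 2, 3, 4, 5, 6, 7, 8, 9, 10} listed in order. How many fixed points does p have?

0

No element satisfies p(x) = x, so there are 0 fixed points.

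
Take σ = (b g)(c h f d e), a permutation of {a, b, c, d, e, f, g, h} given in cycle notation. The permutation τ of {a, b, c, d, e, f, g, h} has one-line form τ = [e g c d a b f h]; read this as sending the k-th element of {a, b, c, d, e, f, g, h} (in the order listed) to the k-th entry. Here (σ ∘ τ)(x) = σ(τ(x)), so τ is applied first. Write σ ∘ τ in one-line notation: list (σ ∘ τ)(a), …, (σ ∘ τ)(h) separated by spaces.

c b h e a g d f

(σ ∘ τ)(x) = σ(τ(x)). Computing each image: σ(τ(a)) = σ(e) = c, σ(τ(b)) = σ(g) = b, σ(τ(c)) = σ(c) = h, σ(τ(d)) = σ(d) = e, σ(τ(e)) = σ(a) = a, σ(τ(f)) = σ(b) = g, σ(τ(g)) = σ(f) = d, σ(τ(h)) = σ(h) = f.
Hence σ ∘ τ = [c b h e a g d f].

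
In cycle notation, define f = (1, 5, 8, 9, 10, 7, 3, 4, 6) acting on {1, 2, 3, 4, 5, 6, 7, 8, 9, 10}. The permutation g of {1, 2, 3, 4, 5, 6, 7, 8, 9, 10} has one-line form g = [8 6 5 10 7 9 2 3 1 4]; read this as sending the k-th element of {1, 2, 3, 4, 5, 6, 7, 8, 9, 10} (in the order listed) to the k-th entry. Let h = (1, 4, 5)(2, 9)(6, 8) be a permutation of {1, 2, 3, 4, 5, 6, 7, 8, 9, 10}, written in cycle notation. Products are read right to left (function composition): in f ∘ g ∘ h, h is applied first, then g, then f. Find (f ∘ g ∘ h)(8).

Apply the permutations in order: h(8) = 6, then g(6) = 9, then f(9) = 10. So (f ∘ g ∘ h)(8) = 10.

10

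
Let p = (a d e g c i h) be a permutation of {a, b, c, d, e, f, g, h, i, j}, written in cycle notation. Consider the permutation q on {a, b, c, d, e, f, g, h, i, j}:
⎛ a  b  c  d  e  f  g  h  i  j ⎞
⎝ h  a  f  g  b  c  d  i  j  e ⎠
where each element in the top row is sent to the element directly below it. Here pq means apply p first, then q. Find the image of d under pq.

First apply p: p(d) = e, then q(e) = b. Thus (pq)(d) = b.

b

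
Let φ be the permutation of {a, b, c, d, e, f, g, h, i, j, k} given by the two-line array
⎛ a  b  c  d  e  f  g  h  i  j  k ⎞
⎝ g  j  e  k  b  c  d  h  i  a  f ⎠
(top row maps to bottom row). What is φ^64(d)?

Tracing d → k → … returns to d after 9 steps, so d lies in a 9-cycle (a g d k f c e b j).
Since the cycle has length 9, φ^64 acts on it the same as φ^1 (64 mod 9 = 1).
Stepping 1 place around the cycle: d → k.

k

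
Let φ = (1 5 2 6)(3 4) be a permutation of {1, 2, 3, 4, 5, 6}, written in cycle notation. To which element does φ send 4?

3

Within (3 4), 4 ↦ 3.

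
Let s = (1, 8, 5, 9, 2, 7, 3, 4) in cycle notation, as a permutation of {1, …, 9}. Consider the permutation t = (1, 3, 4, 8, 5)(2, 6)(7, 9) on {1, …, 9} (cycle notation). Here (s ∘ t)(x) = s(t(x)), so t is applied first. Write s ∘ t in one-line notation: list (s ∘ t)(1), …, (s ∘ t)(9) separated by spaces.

4 6 1 5 8 7 2 9 3

Chase each element through t then s: 1 → 3 → 4; 2 → 6 → 6; 3 → 4 → 1; 4 → 8 → 5; 5 → 1 → 8; 6 → 2 → 7; 7 → 9 → 2; 8 → 5 → 9; 9 → 7 → 3.
So s ∘ t in one-line form is 4 6 1 5 8 7 2 9 3.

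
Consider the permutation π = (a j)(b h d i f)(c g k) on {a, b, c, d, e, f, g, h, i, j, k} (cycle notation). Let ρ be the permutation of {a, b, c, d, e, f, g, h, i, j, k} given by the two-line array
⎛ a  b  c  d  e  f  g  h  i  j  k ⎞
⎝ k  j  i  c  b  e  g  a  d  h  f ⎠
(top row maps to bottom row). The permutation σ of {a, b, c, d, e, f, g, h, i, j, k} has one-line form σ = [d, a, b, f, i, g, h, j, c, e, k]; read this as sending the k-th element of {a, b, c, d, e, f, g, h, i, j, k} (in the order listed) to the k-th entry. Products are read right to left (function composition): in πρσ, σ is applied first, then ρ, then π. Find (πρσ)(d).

(πρσ)(d) = π(ρ(σ(d))). σ(d) = f, then ρ(f) = e, then π(e) = e, so the result is e.

e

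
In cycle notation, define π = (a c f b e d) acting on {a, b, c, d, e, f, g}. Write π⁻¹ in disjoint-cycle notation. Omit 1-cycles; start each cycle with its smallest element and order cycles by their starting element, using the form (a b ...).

If π sends a → b within a cycle, π⁻¹ sends b → a; equivalently, reverse each cycle.
After reversing and putting each cycle's least element first, π⁻¹ = (a d e b f c).

(a d e b f c)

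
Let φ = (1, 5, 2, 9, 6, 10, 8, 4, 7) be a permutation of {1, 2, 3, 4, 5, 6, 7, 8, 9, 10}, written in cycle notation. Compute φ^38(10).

4

10 lies in the 9-cycle (1, 5, 2, 9, 6, 10, 8, 4, 7).
Since the cycle has length 9, φ^38 acts on it the same as φ^2 (38 mod 9 = 2).
Advancing 2 steps from 10: 10 → 8 → 4.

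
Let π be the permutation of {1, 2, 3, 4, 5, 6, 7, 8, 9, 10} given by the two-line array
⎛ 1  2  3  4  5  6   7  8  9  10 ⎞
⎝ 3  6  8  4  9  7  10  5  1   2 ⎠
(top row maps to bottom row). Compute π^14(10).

Tracing 10 → 2 → … returns to 10 after 4 steps, so 10 lies in a 4-cycle (2, 6, 7, 10).
Powers repeat with period 4 on this cycle, and 14 mod 4 = 2, so π^14(10) = π^2(10).
Advancing 2 steps from 10: 10 → 2 → 6.

6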